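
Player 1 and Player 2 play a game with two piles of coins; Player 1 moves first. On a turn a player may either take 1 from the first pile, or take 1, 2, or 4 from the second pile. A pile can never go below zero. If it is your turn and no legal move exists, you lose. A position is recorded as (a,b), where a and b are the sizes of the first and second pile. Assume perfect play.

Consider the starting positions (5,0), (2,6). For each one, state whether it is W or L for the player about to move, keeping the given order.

(5,0): W, (2,6): L

Use the standard recursion: the mover loses at a terminal position; elsewhere, the mover wins exactly when some move hands the opponent an L position.
No move ever increases a pile, so every position that can arise here has a ≤ 5 and b ≤ 6; it is enough to label the cells with 0 ≤ a ≤ 5 and 0 ≤ b ≤ 6.
Every move lowers a or b (never raises either), so fill the grid row by row in increasing a, and left to right within a row: each cell's successors are then already labelled.
      b=0  b=1  b=2  b=3  b=4  b=5  b=6
a=0:    L    W    W    L    W    W    L
a=1:    W    L    W    W    L    W    W
a=2:    L    W    W    L    W    W    L
a=3:    W    L    W    W    L    W    W
a=4:    L    W    W    L    W    W    L
a=5:    W    L    W    W    L    W    W
Cells with no legal move (terminal, hence L): (0,0).
The remaining L cells, each justified by listing all of its moves:
(0,3): only reaches (0,2)(W), (0,1)(W), all W → L
(0,6): only reaches (0,5)(W), (0,4)(W), (0,2)(W), all W → L
(1,1): only reaches (0,1)(W), (1,0)(W), all W → L
(1,4): only reaches (0,4)(W), (1,3)(W), (1,2)(W), (1,0)(W), all W → L
(2,0): only reaches (1,0)(W), which is W → L
(2,3): only reaches (1,3)(W), (2,2)(W), (2,1)(W), all W → L
(2,6): only reaches (1,6)(W), (2,5)(W), (2,4)(W), (2,2)(W), all W → L
(3,1): only reaches (2,1)(W), (3,0)(W), all W → L
(3,4): only reaches (2,4)(W), (3,3)(W), (3,2)(W), (3,0)(W), all W → L
(4,0): only reaches (3,0)(W), which is W → L
(4,3): only reaches (3,3)(W), (4,2)(W), (4,1)(W), all W → L
(4,6): only reaches (3,6)(W), (4,5)(W), (4,4)(W), (4,2)(W), all W → L
(5,1): only reaches (4,1)(W), (5,0)(W), all W → L
(5,4): only reaches (4,4)(W), (5,3)(W), (5,2)(W), (5,0)(W), all W → L
Every other cell has at least one move into one of the L cells above, so it is W.
(5,0): the move to (4,0) reaches an L cell, so W
(2,6): one of the L cells justified above, so L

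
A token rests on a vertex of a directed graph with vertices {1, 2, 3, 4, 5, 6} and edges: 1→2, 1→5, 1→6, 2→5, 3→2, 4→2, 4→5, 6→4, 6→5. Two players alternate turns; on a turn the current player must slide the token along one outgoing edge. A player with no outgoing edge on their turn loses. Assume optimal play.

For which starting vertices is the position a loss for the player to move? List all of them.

Positions with no move are L. A position that does have a move is losing for the player to move precisely when every available move leads to a winning position for the opponent. Fill in the labels:
Every edge goes from a vertex to one that appears earlier in the order 5, 2, 4, 6, 1, 3, so processing vertices in that order labels each vertex after all of its successors.
5: no outgoing edge → L
2: W (go to 5, an L position)
4: W (go to 5, an L position)
6: W (go to 5, an L position)
1: W (go to 5, an L position)
3: L (sole option 2(W) is W)
The losing starting vertices are exactly the entries labelled L in this table (2 of them).

3, 5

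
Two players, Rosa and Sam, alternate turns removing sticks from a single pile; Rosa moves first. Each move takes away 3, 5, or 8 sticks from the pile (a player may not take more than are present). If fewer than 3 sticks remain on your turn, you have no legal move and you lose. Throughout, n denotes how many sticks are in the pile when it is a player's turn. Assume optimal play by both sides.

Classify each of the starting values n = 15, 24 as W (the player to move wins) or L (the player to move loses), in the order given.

15: W, 24: L

Compute win/loss labels from the base case upward. A position with no move is L. Any other position is W if it can reach an L in one move, else L.
n=0: no move → L
n=1: no move → L
n=2: no move → L
n=3: →0(L), so W
n=4: →1(L), so W
n=5: →2(L), so W
n=6: →1(L), so W
n=7: →2(L), so W
n=8: →0(L), so W
n=9: →1(L), so W
n=10: →2(L), so W
n=11: →8(W), 6(W), 3(W) — all W, so L
n=12: →9(W), 7(W), 4(W) — all W, so L
n=13: →10(W), 8(W), 5(W) — all W, so L
n=14: →11(L), so W
n=15: →12(L), so W
n=16: →13(L), so W
n=17: →12(L), so W
n=18: →13(L), so W
n=19: →11(L), so W
n=20: →12(L), so W
n=21: →13(L), so W
n=22: →19(W), 17(W), 14(W) — all W, so L
n=23: →20(W), 18(W), 15(W) — all W, so L
n=24: →21(W), 19(W), 16(W) — all W, so L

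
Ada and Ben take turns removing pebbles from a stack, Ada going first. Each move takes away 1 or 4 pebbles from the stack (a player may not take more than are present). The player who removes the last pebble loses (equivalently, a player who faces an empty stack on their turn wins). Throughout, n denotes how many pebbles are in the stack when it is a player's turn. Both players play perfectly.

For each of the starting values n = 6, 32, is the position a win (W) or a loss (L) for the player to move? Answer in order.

Build the W/L table. Terminal = W. A non-terminal position is W if it has a move to some L; otherwise it is L.
n=0: no move; the opponent has just taken the last pebble and therefore loses → W
n=1: the only move is to 0(W), a W ⇒ L
n=2: can move to 1, which is L ⇒ W
n=3: the only move is to 2(W), a W ⇒ L
n=4: can move to 3, which is L ⇒ W
n=5: can move to 1, which is L ⇒ W
n=6: moves to 5(W), 2(W); every one is W ⇒ L
n=7: can move to 6, which is L ⇒ W
n=8: moves to 7(W), 4(W); every one is W ⇒ L
n=9: can move to 8, which is L ⇒ W
n=10: can move to 6, which is L ⇒ W
n=11: moves to 10(W), 7(W); every one is W ⇒ L
n=12: can move to 11, which is L ⇒ W
n=13: moves to 12(W), 9(W); every one is W ⇒ L
n=14: can move to 13, which is L ⇒ W
n=15: can move to 11, which is L ⇒ W
n=16: moves to 15(W), 12(W); every one is W ⇒ L
n=17: can move to 16, which is L ⇒ W
n=18: moves to 17(W), 14(W); every one is W ⇒ L
n=19: can move to 18, which is L ⇒ W
n=20: can move to 16, which is L ⇒ W
n=21: moves to 20(W), 17(W); every one is W ⇒ L
n=22: can move to 21, which is L ⇒ W
n=23: moves to 22(W), 19(W); every one is W ⇒ L
n=24: can move to 23, which is L ⇒ W
n=25: can move to 21, which is L ⇒ W
n=26: moves to 25(W), 22(W); every one is W ⇒ L
n=27: can move to 26, which is L ⇒ W
n=28: moves to 27(W), 24(W); every one is W ⇒ L
n=29: can move to 28, which is L ⇒ W
n=30: can move to 26, which is L ⇒ W
n=31: moves to 30(W), 27(W); every one is W ⇒ L
n=32: can move to 31, which is L ⇒ W

6: L, 32: W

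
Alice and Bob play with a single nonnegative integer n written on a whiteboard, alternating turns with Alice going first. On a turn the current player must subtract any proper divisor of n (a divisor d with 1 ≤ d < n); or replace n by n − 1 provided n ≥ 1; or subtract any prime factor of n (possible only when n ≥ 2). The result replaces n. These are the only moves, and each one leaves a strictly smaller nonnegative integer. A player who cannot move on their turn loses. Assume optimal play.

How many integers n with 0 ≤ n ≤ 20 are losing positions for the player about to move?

5

Compute win/loss labels from the base case upward. A position with no move is L. Any other position is W if it can reach an L in one move, else L.
n=0: no move → L
n=1: can move to 0, which is L ⇒ W
n=2: can move to 0, which is L ⇒ W
n=3: can move to 0, which is L ⇒ W
n=4: moves to 2(W), 3(W); every one is W ⇒ L
n=5: can move to 0, which is L ⇒ W
n=6: can move to 4, which is L ⇒ W
n=7: can move to 0, which is L ⇒ W
n=8: can move to 4, which is L ⇒ W
n=9: moves to 6(W), 8(W); every one is W ⇒ L
n=10: can move to 9, which is L ⇒ W
n=11: can move to 0, which is L ⇒ W
n=12: can move to 9, which is L ⇒ W
n=13: can move to 0, which is L ⇒ W
n=14: moves to 7(W), 12(W), 13(W); every one is W ⇒ L
n=15: can move to 14, which is L ⇒ W
n=16: can move to 14, which is L ⇒ W
n=17: can move to 0, which is L ⇒ W
n=18: can move to 9, which is L ⇒ W
n=19: can move to 0, which is L ⇒ W
n=20: moves to 10(W), 15(W), 16(W), 18(W), 19(W); every one is W ⇒ L
L entries with 0 ≤ n ≤ 20: n = 0, 4, 9, 14, 20; that makes 5.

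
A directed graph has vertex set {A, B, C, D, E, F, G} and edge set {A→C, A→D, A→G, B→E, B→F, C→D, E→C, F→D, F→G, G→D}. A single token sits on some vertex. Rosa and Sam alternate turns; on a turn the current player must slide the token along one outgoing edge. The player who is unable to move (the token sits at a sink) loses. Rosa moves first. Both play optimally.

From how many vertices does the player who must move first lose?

2

Use the standard recursion: the mover loses at a terminal position; elsewhere, the mover wins exactly when some move hands the opponent an L position.
Every edge goes from a vertex to one that appears earlier in the order D, G, F, C, A, E, B, so processing vertices in that order labels each vertex after all of its successors.
D: no outgoing edge → L
G: reaches L-position D → W
F: reaches L-position D → W
C: reaches L-position D → W
A: reaches L-position D → W
E: only reaches C(W), which is W → L
B: reaches L-position E → W
The L vertices are D, E; that is 2 in all.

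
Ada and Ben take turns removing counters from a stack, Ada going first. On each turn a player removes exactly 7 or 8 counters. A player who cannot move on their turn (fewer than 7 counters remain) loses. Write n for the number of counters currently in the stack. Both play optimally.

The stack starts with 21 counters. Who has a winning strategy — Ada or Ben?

Ben wins.

Label each position W (a win for the player to move) or L (a loss). A position with no legal move is L; any other position is W exactly when some move reaches an L, and L when every move reaches a W.
n=0: no move → L
n=1: no move → L
n=2: no move → L
n=3: no move → L
n=4: no move → L
n=5: no move → L
n=6: no move → L
n=7: reaches L-position 0 → W
n=8: reaches L-position 1 → W
n=9: reaches L-position 2 → W
n=10: reaches L-position 3 → W
n=11: reaches L-position 4 → W
n=12: reaches L-position 5 → W
n=13: reaches L-position 6 → W
n=14: reaches L-position 6 → W
n=15: only reaches 8(W), 7(W), all W → L
n=16: only reaches 9(W), 8(W), all W → L
n=17: only reaches 10(W), 9(W), all W → L
n=18: only reaches 11(W), 10(W), all W → L
n=19: only reaches 12(W), 11(W), all W → L
n=20: only reaches 13(W), 12(W), all W → L
n=21: only reaches 14(W), 13(W), all W → L
The starting position 21 is L: whatever Ada does, the opponent receives a W position.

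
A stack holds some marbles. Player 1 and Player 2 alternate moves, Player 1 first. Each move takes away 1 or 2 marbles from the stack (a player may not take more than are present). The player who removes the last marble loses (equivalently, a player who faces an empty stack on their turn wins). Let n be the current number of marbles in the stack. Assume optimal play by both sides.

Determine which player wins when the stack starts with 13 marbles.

Label each position W (a win for the player to move) or L (a loss). A position with no legal move is W; any other position is W exactly when some move reaches an L, and L when every move reaches a W.
n=0: no move; the opponent has just taken the last marble and therefore loses → W
n=1: →0(W) only, which is W, so L
n=2: →1(L), so W
n=3: →1(L), so W
n=4: →3(W), 2(W) — all W, so L
n=5: →4(L), so W
n=6: →4(L), so W
n=7: →6(W), 5(W) — all W, so L
n=8: →7(L), so W
n=9: →7(L), so W
n=10: →9(W), 8(W) — all W, so L
n=11: →10(L), so W
n=12: →10(L), so W
n=13: →12(W), 11(W) — all W, so L
Every move from 13 reaches a W position, so the mover loses.

Player 2 wins.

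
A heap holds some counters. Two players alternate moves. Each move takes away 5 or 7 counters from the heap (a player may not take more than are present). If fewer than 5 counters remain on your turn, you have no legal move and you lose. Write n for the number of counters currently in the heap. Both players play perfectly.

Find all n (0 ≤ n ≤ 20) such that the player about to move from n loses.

Work bottom-up. With no move the player to move loses. Otherwise the position is W if at least one move leads to an L position for the opponent, and L if every move leads to a W.
n=0: no move → L
n=1: no move → L
n=2: no move → L
n=3: no move → L
n=4: no move → L
n=5: reaches L-position 0 → W
n=6: reaches L-position 1 → W
n=7: reaches L-position 2 → W
n=8: reaches L-position 3 → W
n=9: reaches L-position 4 → W
n=10: reaches L-position 3 → W
n=11: reaches L-position 4 → W
n=12: only reaches 7(W), 5(W), all W → L
n=13: only reaches 8(W), 6(W), all W → L
n=14: only reaches 9(W), 7(W), all W → L
n=15: only reaches 10(W), 8(W), all W → L
n=16: only reaches 11(W), 9(W), all W → L
n=17: reaches L-position 12 → W
n=18: reaches L-position 13 → W
n=19: reaches L-position 14 → W
n=20: reaches L-position 15 → W
Reading off the rows marked L gives the requested list; there are 10 such values of n.

0, 1, 2, 3, 4, 12, 13, 14, 15, 16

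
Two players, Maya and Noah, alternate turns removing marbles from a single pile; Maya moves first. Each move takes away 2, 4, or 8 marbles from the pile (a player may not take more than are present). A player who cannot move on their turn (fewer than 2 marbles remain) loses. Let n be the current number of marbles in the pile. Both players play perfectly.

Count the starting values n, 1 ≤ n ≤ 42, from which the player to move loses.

14

Use the standard recursion: the mover loses at a terminal position; elsewhere, the mover wins exactly when some move hands the opponent an L position.
n=0: no move → L
n=1: no move → L
n=2: →0(L), so W
n=3: →1(L), so W
n=4: →0(L), so W
n=5: →1(L), so W
n=6: →4(W), 2(W) — all W, so L
n=7: →5(W), 3(W) — all W, so L
n=8: →6(L), so W
n=9: →7(L), so W
n=10: →6(L), so W
n=11: →7(L), so W
n=12: →10(W), 8(W), 4(W) — all W, so L
n=13: →11(W), 9(W), 5(W) — all W, so L
n=14: →12(L), so W
n=15: →13(L), so W
n=16: →12(L), so W
n=17: →13(L), so W
n=18: →16(W), 14(W), 10(W) — all W, so L
n=19: →17(W), 15(W), 11(W) — all W, so L
n=20: →18(L), so W
n=21: →19(L), so W
n=22: →18(L), so W
n=23: →19(L), so W
n=24: →22(W), 20(W), 16(W) — all W, so L
n=25: →23(W), 21(W), 17(W) — all W, so L
n=26: →24(L), so W
n=27: →25(L), so W
n=28: →24(L), so W
n=29: →25(L), so W
n=30: →28(W), 26(W), 22(W) — all W, so L
n=31: →29(W), 27(W), 23(W) — all W, so L
n=32: →30(L), so W
n=33: →31(L), so W
n=34: →30(L), so W
n=35: →31(L), so W
n=36: →34(W), 32(W), 28(W) — all W, so L
n=37: →35(W), 33(W), 29(W) — all W, so L
n=38: →36(L), so W
n=39: →37(L), so W
n=40: →36(L), so W
n=41: →37(L), so W
n=42: →40(W), 38(W), 34(W) — all W, so L
L entries with 1 ≤ n ≤ 42 (n=0 is outside the asked range and is not counted): n = 1, 6, 7, 12, 13, 18, 19, 24, 25, 30, 31, 36, 37, 42; that makes 14.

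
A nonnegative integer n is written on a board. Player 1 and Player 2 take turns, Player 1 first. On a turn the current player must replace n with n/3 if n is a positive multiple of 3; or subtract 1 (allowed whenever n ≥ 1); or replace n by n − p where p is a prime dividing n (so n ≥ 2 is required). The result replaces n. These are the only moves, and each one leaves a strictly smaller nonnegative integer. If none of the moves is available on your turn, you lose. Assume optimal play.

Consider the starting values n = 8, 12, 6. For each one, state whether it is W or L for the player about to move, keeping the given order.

8: L, 12: W, 6: W

Positions with no move are L. A position that does have a move is losing for the player to move precisely when every available move leads to a winning position for the opponent. Fill in the labels:
n=0: no move → L
n=1: W (go to 0, an L position)
n=2: W (go to 0, an L position)
n=3: W (go to 0, an L position)
n=4: L (options 2(W), 3(W) are all W)
n=5: W (go to 0, an L position)
n=6: W (go to 4, an L position)
n=7: W (go to 0, an L position)
n=8: L (options 6(W), 7(W) are all W)
n=9: W (go to 8, an L position)
n=10: W (go to 8, an L position)
n=11: W (go to 0, an L position)
n=12: W (go to 4, an L position)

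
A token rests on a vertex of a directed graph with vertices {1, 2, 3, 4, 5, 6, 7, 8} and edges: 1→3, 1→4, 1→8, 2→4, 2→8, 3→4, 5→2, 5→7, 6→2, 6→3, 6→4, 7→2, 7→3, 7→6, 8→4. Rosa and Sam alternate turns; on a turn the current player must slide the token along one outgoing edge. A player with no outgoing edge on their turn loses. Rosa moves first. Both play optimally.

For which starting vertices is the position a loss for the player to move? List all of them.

Classify positions by backward induction: terminal positions (no move available) are L. From any other position, the mover wins iff some move reaches an L.
Every edge goes from a vertex to one that appears earlier in the order 4, 8, 2, 3, 1, 6, 7, 5, so processing vertices in that order labels each vertex after all of its successors.
4: no outgoing edge → L
8: can move to 4, which is L ⇒ W
2: can move to 4, which is L ⇒ W
3: can move to 4, which is L ⇒ W
1: can move to 4, which is L ⇒ W
6: can move to 4, which is L ⇒ W
7: moves to 6(W), 3(W), 2(W); every one is W ⇒ L
5: can move to 7, which is L ⇒ W
Reading off the rows marked L gives the requested list; there are 2 such vertices.

4, 7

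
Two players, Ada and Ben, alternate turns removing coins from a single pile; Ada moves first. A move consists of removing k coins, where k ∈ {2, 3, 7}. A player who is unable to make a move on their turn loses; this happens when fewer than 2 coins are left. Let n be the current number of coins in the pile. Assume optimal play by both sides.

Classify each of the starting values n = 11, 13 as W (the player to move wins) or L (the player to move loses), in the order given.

11: L, 13: W

Classify positions by backward induction: terminal positions (no move available) are L. From any other position, the mover wins iff some move reaches an L.
n=0: no move → L
n=1: no move → L
n=2: can move to 0, which is L ⇒ W
n=3: can move to 1, which is L ⇒ W
n=4: can move to 1, which is L ⇒ W
n=5: moves to 3(W), 2(W); every one is W ⇒ L
n=6: moves to 4(W), 3(W); every one is W ⇒ L
n=7: can move to 5, which is L ⇒ W
n=8: can move to 6, which is L ⇒ W
n=9: can move to 6, which is L ⇒ W
n=10: moves to 8(W), 7(W), 3(W); every one is W ⇒ L
n=11: moves to 9(W), 8(W), 4(W); every one is W ⇒ L
n=12: can move to 10, which is L ⇒ W
n=13: can move to 11, which is L ⇒ W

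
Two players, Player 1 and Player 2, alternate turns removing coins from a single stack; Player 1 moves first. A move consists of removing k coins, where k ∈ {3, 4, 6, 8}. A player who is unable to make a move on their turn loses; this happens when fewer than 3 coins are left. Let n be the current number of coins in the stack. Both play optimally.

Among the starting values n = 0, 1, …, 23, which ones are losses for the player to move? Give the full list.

Compute win/loss labels from the base case upward. A position with no move is L. Any other position is W if it can reach an L in one move, else L.
n=0: no move → L
n=1: no move → L
n=2: no move → L
n=3: →0(L), so W
n=4: →1(L), so W
n=5: →2(L), so W
n=6: →2(L), so W
n=7: →1(L), so W
n=8: →2(L), so W
n=9: →1(L), so W
n=10: →2(L), so W
n=11: →8(W), 7(W), 5(W), 3(W) — all W, so L
n=12: →9(W), 8(W), 6(W), 4(W) — all W, so L
n=13: →10(W), 9(W), 7(W), 5(W) — all W, so L
n=14: →11(L), so W
n=15: →12(L), so W
n=16: →13(L), so W
n=17: →13(L), so W
n=18: →12(L), so W
n=19: →13(L), so W
n=20: →12(L), so W
n=21: →13(L), so W
n=22: →19(W), 18(W), 16(W), 14(W) — all W, so L
n=23: →20(W), 19(W), 17(W), 15(W) — all W, so L
The losing starting values of n are exactly the entries labelled L in this table (8 of them).

0, 1, 2, 11, 12, 13, 22, 23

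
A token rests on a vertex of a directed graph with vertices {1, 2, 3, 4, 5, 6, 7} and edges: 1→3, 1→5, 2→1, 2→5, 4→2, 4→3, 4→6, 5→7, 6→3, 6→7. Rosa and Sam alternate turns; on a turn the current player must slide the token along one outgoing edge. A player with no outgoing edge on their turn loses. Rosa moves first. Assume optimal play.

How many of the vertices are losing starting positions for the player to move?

Build the W/L table. Terminal = L. A non-terminal position is W if it has a move to some L; otherwise it is L.
Every edge goes from a vertex to one that appears earlier in the order 7, 3, 5, 1, 2, 6, 4, so processing vertices in that order labels each vertex after all of its successors.
7: no outgoing edge → L
3: no outgoing edge → L
5: →7(L), so W
1: →3(L), so W
2: →1(W), 5(W) — all W, so L
6: →3(L), so W
4: →2(L), so W
The L vertices are 2, 3, 7; that is 3 in all.

3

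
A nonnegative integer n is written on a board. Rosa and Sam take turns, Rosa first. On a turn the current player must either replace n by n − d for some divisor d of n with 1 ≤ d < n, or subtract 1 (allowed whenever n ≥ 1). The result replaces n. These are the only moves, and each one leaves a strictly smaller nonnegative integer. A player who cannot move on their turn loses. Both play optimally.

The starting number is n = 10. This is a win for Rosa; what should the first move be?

Move to 5.

Use the standard recursion: the mover loses at a terminal position; elsewhere, the mover wins exactly when some move hands the opponent an L position.
n=0: no move → L
n=1: reaches L-position 0 → W
n=2: only reaches 1(W), which is W → L
n=3: reaches L-position 2 → W
n=4: reaches L-position 2 → W
n=5: only reaches 4(W), which is W → L
n=6: reaches L-position 5 → W
n=7: only reaches 6(W), which is W → L
n=8: reaches L-position 7 → W
n=9: only reaches 6(W), 8(W), all W → L
n=10: reaches L-position 5 → W
From 10, the L positions reachable in one move are: 5, 9. Any move reaching one of these is winning.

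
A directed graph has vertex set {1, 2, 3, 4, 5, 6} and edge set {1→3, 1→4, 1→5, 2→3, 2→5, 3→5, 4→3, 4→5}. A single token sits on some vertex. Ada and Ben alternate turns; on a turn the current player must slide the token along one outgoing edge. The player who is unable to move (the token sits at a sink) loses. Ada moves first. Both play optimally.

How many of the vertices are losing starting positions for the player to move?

Label each position W (a win for the player to move) or L (a loss). A position with no legal move is L; any other position is W exactly when some move reaches an L, and L when every move reaches a W.
Every edge goes from a vertex to one that appears earlier in the order 6, 5, 3, 4, 1, 2, so processing vertices in that order labels each vertex after all of its successors.
6: no outgoing edge → L
5: no outgoing edge → L
3: →5(L), so W
4: →5(L), so W
1: →5(L), so W
2: →5(L), so W
The L vertices are 5, 6; that is 2 in all.

2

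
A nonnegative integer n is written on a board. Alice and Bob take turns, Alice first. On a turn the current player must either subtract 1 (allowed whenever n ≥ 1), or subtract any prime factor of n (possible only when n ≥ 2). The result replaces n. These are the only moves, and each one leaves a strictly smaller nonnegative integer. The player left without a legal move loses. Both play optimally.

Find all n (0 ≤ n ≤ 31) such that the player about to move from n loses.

Compute win/loss labels from the base case upward. A position with no move is L. Any other position is W if it can reach an L in one move, else L.
n=0: no move → L
n=1: W (go to 0, an L position)
n=2: W (go to 0, an L position)
n=3: W (go to 0, an L position)
n=4: L (options 2(W), 3(W) are all W)
n=5: W (go to 0, an L position)
n=6: W (go to 4, an L position)
n=7: W (go to 0, an L position)
n=8: L (options 6(W), 7(W) are all W)
n=9: W (go to 8, an L position)
n=10: W (go to 8, an L position)
n=11: W (go to 0, an L position)
n=12: L (options 9(W), 10(W), 11(W) are all W)
n=13: W (go to 0, an L position)
n=14: W (go to 12, an L position)
n=15: W (go to 12, an L position)
n=16: L (options 14(W), 15(W) are all W)
n=17: W (go to 0, an L position)
n=18: W (go to 16, an L position)
n=19: W (go to 0, an L position)
n=20: L (options 15(W), 18(W), 19(W) are all W)
n=21: W (go to 20, an L position)
n=22: W (go to 20, an L position)
n=23: W (go to 0, an L position)
n=24: L (options 21(W), 22(W), 23(W) are all W)
n=25: W (go to 20, an L position)
n=26: W (go to 24, an L position)
n=27: W (go to 24, an L position)
n=28: L (options 21(W), 26(W), 27(W) are all W)
n=29: W (go to 0, an L position)
n=30: W (go to 28, an L position)
n=31: W (go to 0, an L position)
The losing starting values of n are exactly the entries labelled L in this table (8 of them).

0, 4, 8, 12, 16, 20, 24, 28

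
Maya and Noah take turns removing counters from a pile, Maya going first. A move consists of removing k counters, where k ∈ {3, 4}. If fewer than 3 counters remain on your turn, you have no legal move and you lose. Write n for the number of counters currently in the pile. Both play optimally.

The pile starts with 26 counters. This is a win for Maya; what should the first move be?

Remove 3, leaving 23.

Classify positions by backward induction: terminal positions (no move available) are L. From any other position, the mover wins iff some move reaches an L.
n=0: no move → L
n=1: no move → L
n=2: no move → L
n=3: →0(L), so W
n=4: →1(L), so W
n=5: →2(L), so W
n=6: →2(L), so W
n=7: →4(W), 3(W) — all W, so L
n=8: →5(W), 4(W) — all W, so L
n=9: →6(W), 5(W) — all W, so L
n=10: →7(L), so W
n=11: →8(L), so W
n=12: →9(L), so W
n=13: →9(L), so W
n=14: →11(W), 10(W) — all W, so L
n=15: →12(W), 11(W) — all W, so L
n=16: →13(W), 12(W) — all W, so L
n=17: →14(L), so W
n=18: →15(L), so W
n=19: →16(L), so W
n=20: →16(L), so W
n=21: →18(W), 17(W) — all W, so L
n=22: →19(W), 18(W) — all W, so L
n=23: →20(W), 19(W) — all W, so L
n=24: →21(L), so W
n=25: →22(L), so W
n=26: →23(L), so W
From 26, the L positions reachable in one move are: 23, 22. Any move reaching one of these is winning.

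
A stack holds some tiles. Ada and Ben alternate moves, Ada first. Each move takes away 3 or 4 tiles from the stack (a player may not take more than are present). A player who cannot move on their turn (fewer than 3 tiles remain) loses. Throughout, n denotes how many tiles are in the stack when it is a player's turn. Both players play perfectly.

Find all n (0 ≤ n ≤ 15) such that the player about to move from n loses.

Work bottom-up. With no move the player to move loses. Otherwise the position is W if at least one move leads to an L position for the opponent, and L if every move leads to a W.
n=0: no move → L
n=1: no move → L
n=2: no move → L
n=3: W (go to 0, an L position)
n=4: W (go to 1, an L position)
n=5: W (go to 2, an L position)
n=6: W (go to 2, an L position)
n=7: L (options 4(W), 3(W) are all W)
n=8: L (options 5(W), 4(W) are all W)
n=9: L (options 6(W), 5(W) are all W)
n=10: W (go to 7, an L position)
n=11: W (go to 8, an L position)
n=12: W (go to 9, an L position)
n=13: W (go to 9, an L position)
n=14: L (options 11(W), 10(W) are all W)
n=15: L (options 12(W), 11(W) are all W)
The losing starting values of n are exactly the entries labelled L in this table (8 of them).

0, 1, 2, 7, 8, 9, 14, 15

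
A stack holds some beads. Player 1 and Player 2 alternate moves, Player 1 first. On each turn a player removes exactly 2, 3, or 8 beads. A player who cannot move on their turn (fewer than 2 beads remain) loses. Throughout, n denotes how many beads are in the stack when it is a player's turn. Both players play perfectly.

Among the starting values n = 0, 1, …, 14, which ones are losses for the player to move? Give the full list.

0, 1, 5, 6, 10, 11

Build the W/L table. Terminal = L. A non-terminal position is W if it has a move to some L; otherwise it is L.
n=0: no move → L
n=1: no move → L
n=2: →0(L), so W
n=3: →1(L), so W
n=4: →1(L), so W
n=5: →3(W), 2(W) — all W, so L
n=6: →4(W), 3(W) — all W, so L
n=7: →5(L), so W
n=8: →6(L), so W
n=9: →6(L), so W
n=10: →8(W), 7(W), 2(W) — all W, so L
n=11: →9(W), 8(W), 3(W) — all W, so L
n=12: →10(L), so W
n=13: →11(L), so W
n=14: →11(L), so W
Reading off the rows marked L gives the requested list; there are 6 such values of n.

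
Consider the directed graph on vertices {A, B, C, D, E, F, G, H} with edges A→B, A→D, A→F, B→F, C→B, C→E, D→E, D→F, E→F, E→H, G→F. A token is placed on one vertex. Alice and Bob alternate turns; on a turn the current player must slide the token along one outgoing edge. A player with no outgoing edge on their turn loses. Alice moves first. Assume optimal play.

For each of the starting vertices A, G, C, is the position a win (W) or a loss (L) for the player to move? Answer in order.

Classify positions by backward induction: terminal positions (no move available) are L. From any other position, the mover wins iff some move reaches an L.
Every edge goes from a vertex to one that appears earlier in the order F, H, E, D, B, A, C, G, so processing vertices in that order labels each vertex after all of its successors.
F: no outgoing edge → L
H: no outgoing edge → L
E: W (go to H, an L position)
D: W (go to F, an L position)
B: W (go to F, an L position)
A: W (go to F, an L position)
C: L (options B(W), E(W) are all W)
G: W (go to F, an L position)

A: W, G: W, C: L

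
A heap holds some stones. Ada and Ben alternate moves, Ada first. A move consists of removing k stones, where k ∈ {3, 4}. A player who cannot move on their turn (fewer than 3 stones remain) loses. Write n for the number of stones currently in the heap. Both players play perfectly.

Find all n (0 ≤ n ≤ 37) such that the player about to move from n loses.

0, 1, 2, 7, 8, 9, 14, 15, 16, 21, 22, 23, 28, 29, 30, 35, 36, 37

Build the W/L table. Terminal = L. A non-terminal position is W if it has a move to some L; otherwise it is L.
n=0: no move → L
n=1: no move → L
n=2: no move → L
n=3: can move to 0, which is L ⇒ W
n=4: can move to 1, which is L ⇒ W
n=5: can move to 2, which is L ⇒ W
n=6: can move to 2, which is L ⇒ W
n=7: moves to 4(W), 3(W); every one is W ⇒ L
n=8: moves to 5(W), 4(W); every one is W ⇒ L
n=9: moves to 6(W), 5(W); every one is W ⇒ L
n=10: can move to 7, which is L ⇒ W
n=11: can move to 8, which is L ⇒ W
n=12: can move to 9, which is L ⇒ W
n=13: can move to 9, which is L ⇒ W
n=14: moves to 11(W), 10(W); every one is W ⇒ L
n=15: moves to 12(W), 11(W); every one is W ⇒ L
n=16: moves to 13(W), 12(W); every one is W ⇒ L
n=17: can move to 14, which is L ⇒ W
n=18: can move to 15, which is L ⇒ W
n=19: can move to 16, which is L ⇒ W
n=20: can move to 16, which is L ⇒ W
n=21: moves to 18(W), 17(W); every one is W ⇒ L
n=22: moves to 19(W), 18(W); every one is W ⇒ L
n=23: moves to 20(W), 19(W); every one is W ⇒ L
n=24: can move to 21, which is L ⇒ W
n=25: can move to 22, which is L ⇒ W
n=26: can move to 23, which is L ⇒ W
n=27: can move to 23, which is L ⇒ W
n=28: moves to 25(W), 24(W); every one is W ⇒ L
n=29: moves to 26(W), 25(W); every one is W ⇒ L
n=30: moves to 27(W), 26(W); every one is W ⇒ L
n=31: can move to 28, which is L ⇒ W
n=32: can move to 29, which is L ⇒ W
n=33: can move to 30, which is L ⇒ W
n=34: can move to 30, which is L ⇒ W
n=35: moves to 32(W), 31(W); every one is W ⇒ L
n=36: moves to 33(W), 32(W); every one is W ⇒ L
n=37: moves to 34(W), 33(W); every one is W ⇒ L
Reading off the rows marked L gives the requested list; there are 18 such values of n.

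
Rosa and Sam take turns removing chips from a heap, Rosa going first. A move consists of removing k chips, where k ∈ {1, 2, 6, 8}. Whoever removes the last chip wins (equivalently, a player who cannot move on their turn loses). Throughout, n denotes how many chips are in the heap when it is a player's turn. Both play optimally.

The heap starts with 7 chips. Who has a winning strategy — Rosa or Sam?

Label each position W (a win for the player to move) or L (a loss). A position with no legal move is L; any other position is W exactly when some move reaches an L, and L when every move reaches a W.
n=0: no move → L
n=1: reaches L-position 0 → W
n=2: reaches L-position 0 → W
n=3: only reaches 2(W), 1(W), all W → L
n=4: reaches L-position 3 → W
n=5: reaches L-position 3 → W
n=6: reaches L-position 0 → W
n=7: only reaches 6(W), 5(W), 1(W), all W → L
Every move from 7 reaches a W position, so the mover loses.

Sam wins.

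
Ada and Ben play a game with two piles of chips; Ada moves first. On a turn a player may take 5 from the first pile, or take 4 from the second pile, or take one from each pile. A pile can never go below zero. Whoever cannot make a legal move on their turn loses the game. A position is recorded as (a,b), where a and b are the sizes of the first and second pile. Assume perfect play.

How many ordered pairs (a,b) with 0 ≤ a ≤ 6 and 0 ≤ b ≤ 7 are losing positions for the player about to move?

Build the W/L table. Terminal = L. A non-terminal position is W if it has a move to some L; otherwise it is L.
Every move lowers a or b (never raises either), so fill the grid row by row in increasing a, and left to right within a row: each cell's successors are then already labelled.
      b=0  b=1  b=2  b=3  b=4  b=5  b=6  b=7
a=0:    L    L    L    L    W    W    W    W
a=1:    L    W    W    W    W    L    L    L
a=2:    L    W    L    L    W    L    W    W
a=3:    L    W    L    W    W    L    W    L
a=4:    L    W    L    W    W    L    W    L
a=5:    W    W    W    W    L    L    W    L
a=6:    W    L    L    L    L    W    W    W
Cells with no legal move (terminal, hence L): (0,0), (0,1), (0,2), (0,3), (1,0), (2,0), (3,0), (4,0).
The remaining L cells, each justified by listing all of its moves:
(1,5): →(1,1)(W), (0,4)(W) — all W, so L
(1,6): →(1,2)(W), (0,5)(W) — all W, so L
(1,7): →(1,3)(W), (0,6)(W) — all W, so L
(2,2): →(1,1)(W) only, which is W, so L
(2,3): →(1,2)(W) only, which is W, so L
(2,5): →(2,1)(W), (1,4)(W) — all W, so L
(3,2): →(2,1)(W) only, which is W, so L
(3,5): →(3,1)(W), (2,4)(W) — all W, so L
(3,7): →(3,3)(W), (2,6)(W) — all W, so L
(4,2): →(3,1)(W) only, which is W, so L
(4,5): →(4,1)(W), (3,4)(W) — all W, so L
(4,7): →(4,3)(W), (3,6)(W) — all W, so L
(5,4): →(0,4)(W), (5,0)(W), (4,3)(W) — all W, so L
(5,5): →(0,5)(W), (5,1)(W), (4,4)(W) — all W, so L
(5,7): →(0,7)(W), (5,3)(W), (4,6)(W) — all W, so L
(6,1): →(1,1)(W), (5,0)(W) — all W, so L
(6,2): →(1,2)(W), (5,1)(W) — all W, so L
(6,3): →(1,3)(W), (5,2)(W) — all W, so L
(6,4): →(1,4)(W), (6,0)(W), (5,3)(W) — all W, so L
Every other cell has at least one move into one of the L cells above, so it is W.
L cells per row: a=0: 4, a=1: 4, a=2: 4, a=3: 4, a=4: 4, a=5: 3, a=6: 4; total 27.

27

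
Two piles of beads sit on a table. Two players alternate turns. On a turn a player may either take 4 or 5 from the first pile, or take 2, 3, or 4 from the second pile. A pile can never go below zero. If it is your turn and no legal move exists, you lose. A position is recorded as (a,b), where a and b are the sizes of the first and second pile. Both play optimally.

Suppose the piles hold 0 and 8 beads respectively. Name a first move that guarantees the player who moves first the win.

Work bottom-up. With no move the player to move loses. Otherwise the position is W if at least one move leads to an L position for the opponent, and L if every move leads to a W.
No move ever increases a pile, so every position that can arise here has a ≤ 0 and b ≤ 8; it is enough to label the cells with 0 ≤ a ≤ 0 and 0 ≤ b ≤ 8.
Every move lowers a or b (never raises either), so fill the grid row by row in increasing a, and left to right within a row: each cell's successors are then already labelled.
      b=0  b=1  b=2  b=3  b=4  b=5  b=6  b=7  b=8
a=0:    L    L    W    W    W    W    L    L    W
Cells with no legal move (terminal, hence L): (0,0), (0,1).
The remaining L cells, each justified by listing all of its moves:
(0,6): moves to (0,4)(W), (0,3)(W), (0,2)(W); every one is W ⇒ L
(0,7): moves to (0,5)(W), (0,4)(W), (0,3)(W); every one is W ⇒ L
Every other cell has at least one move into one of the L cells above, so it is W.
From (0,8), the L positions reachable in one move are: (0,6).

Move to (0,6).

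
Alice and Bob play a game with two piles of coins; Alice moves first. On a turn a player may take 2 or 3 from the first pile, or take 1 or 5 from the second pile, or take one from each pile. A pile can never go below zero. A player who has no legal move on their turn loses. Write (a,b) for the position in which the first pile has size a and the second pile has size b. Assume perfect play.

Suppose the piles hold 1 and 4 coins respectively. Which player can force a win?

Bob wins.

Work bottom-up. With no move the player to move loses. Otherwise the position is W if at least one move leads to an L position for the opponent, and L if every move leads to a W.
No move ever increases a pile, so every position that can arise here has a ≤ 1 and b ≤ 4; it is enough to label the cells with 0 ≤ a ≤ 1 and 0 ≤ b ≤ 4.
Every move lowers a or b (never raises either), so fill the grid row by row in increasing a, and left to right within a row: each cell's successors are then already labelled.
      b=0  b=1  b=2  b=3  b=4
a=0:    L    W    L    W    L
a=1:    L    W    L    W    L
Cells with no legal move (terminal, hence L): (0,0), (1,0).
The remaining L cells, each justified by listing all of its moves:
(0,2): only reaches (0,1)(W), which is W → L
(0,4): only reaches (0,3)(W), which is W → L
(1,2): only reaches (1,1)(W), (0,1)(W), all W → L
(1,4): only reaches (1,3)(W), (0,3)(W), all W → L
Every other cell has at least one move into one of the L cells above, so it is W.
Every move from (1,4) reaches a W position, so the mover loses.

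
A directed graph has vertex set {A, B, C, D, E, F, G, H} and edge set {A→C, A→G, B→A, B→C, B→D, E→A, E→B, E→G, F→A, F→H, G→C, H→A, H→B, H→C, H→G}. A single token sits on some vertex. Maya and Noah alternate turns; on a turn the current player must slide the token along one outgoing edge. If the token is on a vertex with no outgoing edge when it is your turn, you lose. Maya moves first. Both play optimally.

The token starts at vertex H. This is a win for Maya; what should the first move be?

Move to C.

Work bottom-up. With no move the player to move loses. Otherwise the position is W if at least one move leads to an L position for the opponent, and L if every move leads to a W.
Every edge goes from a vertex to one that appears earlier in the order D, C, G, A, B, H, E, F, so processing vertices in that order labels each vertex after all of its successors.
D: no outgoing edge → L
C: no outgoing edge → L
G: →C(L), so W
A: →C(L), so W
B: →C(L), so W
H: →C(L), so W
E: →B(W), A(W), G(W) — all W, so L
F: →H(W), A(W) — all W, so L
From H, the L positions reachable in one move are: C.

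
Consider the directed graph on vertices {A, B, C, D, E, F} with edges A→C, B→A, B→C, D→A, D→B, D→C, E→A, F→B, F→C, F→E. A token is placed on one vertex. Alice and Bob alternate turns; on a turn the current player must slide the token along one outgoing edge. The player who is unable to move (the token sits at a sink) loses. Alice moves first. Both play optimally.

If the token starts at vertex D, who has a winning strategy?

Alice wins.

Work bottom-up. With no move the player to move loses. Otherwise the position is W if at least one move leads to an L position for the opponent, and L if every move leads to a W.
Every edge goes from a vertex to one that appears earlier in the order C, A, B, E, F, D, so processing vertices in that order labels each vertex after all of its successors.
C: no outgoing edge → L
A: W (go to C, an L position)
B: W (go to C, an L position)
E: L (sole option A(W) is W)
F: W (go to E, an L position)
D: W (go to C, an L position)
The starting position D is W: Alice should move to C, handing over an L position.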